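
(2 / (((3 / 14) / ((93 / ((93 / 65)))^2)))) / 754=4550 / 87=52.30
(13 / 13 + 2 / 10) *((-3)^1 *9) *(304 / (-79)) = 49248 / 395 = 124.68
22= 22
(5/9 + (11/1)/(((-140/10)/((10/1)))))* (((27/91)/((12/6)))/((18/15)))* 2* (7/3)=-1150/273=-4.21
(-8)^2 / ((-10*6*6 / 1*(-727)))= 8 / 32715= 0.00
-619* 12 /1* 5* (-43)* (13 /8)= 5190315 /2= 2595157.50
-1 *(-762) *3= 2286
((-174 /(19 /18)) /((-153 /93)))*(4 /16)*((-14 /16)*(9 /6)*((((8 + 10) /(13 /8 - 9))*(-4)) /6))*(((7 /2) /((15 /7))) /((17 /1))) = -8325639 /1619845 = -5.14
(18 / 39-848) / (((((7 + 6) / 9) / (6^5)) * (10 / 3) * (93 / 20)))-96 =-1542670368 / 5239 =-294458.94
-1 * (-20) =20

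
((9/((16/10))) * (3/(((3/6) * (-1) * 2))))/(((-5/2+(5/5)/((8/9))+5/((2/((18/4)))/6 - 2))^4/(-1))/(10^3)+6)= -1974136320000/672821352239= -2.93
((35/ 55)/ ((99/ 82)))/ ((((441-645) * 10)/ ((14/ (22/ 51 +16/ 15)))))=-2009/ 831996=-0.00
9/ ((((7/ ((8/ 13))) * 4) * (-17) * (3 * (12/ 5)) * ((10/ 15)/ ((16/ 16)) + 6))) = -3/ 12376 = -0.00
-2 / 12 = -0.17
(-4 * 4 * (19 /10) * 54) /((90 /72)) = -32832 /25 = -1313.28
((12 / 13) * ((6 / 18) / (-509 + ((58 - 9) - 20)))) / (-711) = 1 / 1109160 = 0.00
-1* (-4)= 4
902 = 902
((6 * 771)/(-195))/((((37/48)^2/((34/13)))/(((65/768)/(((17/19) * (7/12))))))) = -2109456/124579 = -16.93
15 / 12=5 / 4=1.25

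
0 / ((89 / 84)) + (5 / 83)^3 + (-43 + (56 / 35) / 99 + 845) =226998357301 / 283034565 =802.02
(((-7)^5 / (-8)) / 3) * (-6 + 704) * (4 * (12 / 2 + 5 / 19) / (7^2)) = 249914.61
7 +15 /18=47 /6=7.83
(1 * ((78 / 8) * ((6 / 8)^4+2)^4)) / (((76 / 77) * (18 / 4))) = 123780676220201 / 1958505086976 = 63.20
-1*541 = -541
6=6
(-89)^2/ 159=7921/ 159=49.82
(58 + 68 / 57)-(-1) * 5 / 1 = 3659 / 57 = 64.19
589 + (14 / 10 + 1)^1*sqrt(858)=12*sqrt(858) / 5 + 589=659.30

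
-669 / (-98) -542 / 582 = 168121 / 28518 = 5.90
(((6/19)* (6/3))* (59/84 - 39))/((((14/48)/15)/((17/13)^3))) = -5689843560/2045407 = -2781.77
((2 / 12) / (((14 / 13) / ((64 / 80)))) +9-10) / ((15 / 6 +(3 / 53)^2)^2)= -2903697008 / 20765636745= -0.14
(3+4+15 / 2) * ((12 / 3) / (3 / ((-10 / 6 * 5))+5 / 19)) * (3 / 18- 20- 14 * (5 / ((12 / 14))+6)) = 5110525 / 46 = 111098.37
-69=-69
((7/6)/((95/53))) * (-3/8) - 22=-33811/1520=-22.24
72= 72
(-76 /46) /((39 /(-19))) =0.80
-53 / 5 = -10.60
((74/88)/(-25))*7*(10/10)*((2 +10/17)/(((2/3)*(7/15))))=-333/170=-1.96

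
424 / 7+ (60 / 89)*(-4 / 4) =37316 / 623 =59.90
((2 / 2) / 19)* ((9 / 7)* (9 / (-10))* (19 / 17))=-81 / 1190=-0.07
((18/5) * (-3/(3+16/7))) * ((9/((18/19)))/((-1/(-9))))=-32319/185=-174.70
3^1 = 3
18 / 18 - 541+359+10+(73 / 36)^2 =-216287 / 1296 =-166.89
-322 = -322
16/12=4/3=1.33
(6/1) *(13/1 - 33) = -120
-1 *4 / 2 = -2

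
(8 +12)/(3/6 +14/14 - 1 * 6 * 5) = -40/57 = -0.70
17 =17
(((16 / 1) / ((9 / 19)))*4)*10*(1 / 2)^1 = 6080 / 9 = 675.56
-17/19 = -0.89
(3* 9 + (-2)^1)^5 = 9765625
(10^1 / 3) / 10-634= -1901 / 3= -633.67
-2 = -2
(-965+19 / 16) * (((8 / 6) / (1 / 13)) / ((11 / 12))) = -200473 / 11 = -18224.82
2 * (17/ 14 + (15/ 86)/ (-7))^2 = 256328/ 90601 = 2.83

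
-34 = -34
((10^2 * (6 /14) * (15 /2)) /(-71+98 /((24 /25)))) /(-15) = -1800 /2611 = -0.69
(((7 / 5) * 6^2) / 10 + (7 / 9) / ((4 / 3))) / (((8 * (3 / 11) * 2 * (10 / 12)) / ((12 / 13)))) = 1.43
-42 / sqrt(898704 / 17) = -7 * sqrt(17) / 158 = -0.18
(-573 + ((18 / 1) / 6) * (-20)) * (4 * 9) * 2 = -45576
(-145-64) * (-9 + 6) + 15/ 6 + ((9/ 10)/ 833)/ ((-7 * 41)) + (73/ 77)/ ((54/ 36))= 630.13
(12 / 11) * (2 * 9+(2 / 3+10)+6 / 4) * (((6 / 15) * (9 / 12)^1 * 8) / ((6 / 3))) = 2172 / 55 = 39.49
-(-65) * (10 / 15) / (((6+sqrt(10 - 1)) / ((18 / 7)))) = 260 / 21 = 12.38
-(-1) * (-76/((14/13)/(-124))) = 61256/7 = 8750.86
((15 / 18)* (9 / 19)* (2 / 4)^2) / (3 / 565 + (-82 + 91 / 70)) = -565 / 462004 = -0.00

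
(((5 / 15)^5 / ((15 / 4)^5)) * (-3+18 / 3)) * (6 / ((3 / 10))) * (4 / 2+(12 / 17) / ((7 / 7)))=188416 / 209131875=0.00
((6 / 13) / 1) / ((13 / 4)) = 24 / 169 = 0.14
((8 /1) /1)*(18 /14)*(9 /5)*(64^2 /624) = 55296 /455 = 121.53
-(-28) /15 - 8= -92 /15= -6.13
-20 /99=-0.20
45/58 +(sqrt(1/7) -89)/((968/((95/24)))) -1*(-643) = 95*sqrt(7)/162624 +433484629/673728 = 643.41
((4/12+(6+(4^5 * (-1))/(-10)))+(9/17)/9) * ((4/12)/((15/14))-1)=-860002/11475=-74.95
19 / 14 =1.36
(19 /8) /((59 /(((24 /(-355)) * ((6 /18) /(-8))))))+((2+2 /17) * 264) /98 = 796260947 /139577480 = 5.70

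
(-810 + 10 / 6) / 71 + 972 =960.62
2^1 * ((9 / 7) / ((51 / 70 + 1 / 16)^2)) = 806400 / 196249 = 4.11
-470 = -470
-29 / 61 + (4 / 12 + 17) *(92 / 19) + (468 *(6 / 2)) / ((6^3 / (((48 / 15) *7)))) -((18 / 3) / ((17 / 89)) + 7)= 190.64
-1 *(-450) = 450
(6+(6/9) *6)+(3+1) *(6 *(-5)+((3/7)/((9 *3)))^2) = -436586/3969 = -110.00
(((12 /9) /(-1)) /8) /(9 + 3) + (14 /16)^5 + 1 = 442079 /294912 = 1.50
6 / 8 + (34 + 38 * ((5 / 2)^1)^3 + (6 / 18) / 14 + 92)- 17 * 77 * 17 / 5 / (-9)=382736 / 315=1215.03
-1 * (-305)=305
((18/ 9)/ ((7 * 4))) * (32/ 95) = 16/ 665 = 0.02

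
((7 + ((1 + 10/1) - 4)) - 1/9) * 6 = 250/3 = 83.33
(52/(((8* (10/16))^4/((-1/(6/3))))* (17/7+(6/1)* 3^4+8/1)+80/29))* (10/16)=-2639/50387276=-0.00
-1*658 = -658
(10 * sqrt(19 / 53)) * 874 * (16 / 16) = 8740 * sqrt(1007) / 53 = 5232.99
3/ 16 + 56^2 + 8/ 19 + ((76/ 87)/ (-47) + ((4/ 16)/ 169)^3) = 75278082508863263/ 23999975553216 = 3136.59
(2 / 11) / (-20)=-1 / 110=-0.01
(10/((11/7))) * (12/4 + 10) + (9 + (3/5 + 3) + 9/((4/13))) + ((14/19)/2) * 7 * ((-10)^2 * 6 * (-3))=-18883267/4180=-4517.53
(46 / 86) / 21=23 / 903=0.03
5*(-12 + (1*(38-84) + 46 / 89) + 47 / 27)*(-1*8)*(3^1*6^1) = 10715920 / 267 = 40134.53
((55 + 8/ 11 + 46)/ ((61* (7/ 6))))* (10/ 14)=33570/ 32879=1.02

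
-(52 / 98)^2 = -676 / 2401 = -0.28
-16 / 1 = -16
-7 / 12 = -0.58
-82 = -82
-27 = -27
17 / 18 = 0.94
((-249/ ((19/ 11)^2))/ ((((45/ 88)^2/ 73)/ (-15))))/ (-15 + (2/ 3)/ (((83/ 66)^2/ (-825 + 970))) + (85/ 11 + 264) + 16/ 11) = 1094.53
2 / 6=1 / 3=0.33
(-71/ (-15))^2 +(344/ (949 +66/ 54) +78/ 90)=5684359/ 240525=23.63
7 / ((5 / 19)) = 133 / 5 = 26.60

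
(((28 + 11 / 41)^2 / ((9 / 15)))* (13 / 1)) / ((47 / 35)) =12893.22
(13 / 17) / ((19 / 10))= 130 / 323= 0.40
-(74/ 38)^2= -3.79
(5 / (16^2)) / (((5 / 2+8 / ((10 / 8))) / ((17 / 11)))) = 425 / 125312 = 0.00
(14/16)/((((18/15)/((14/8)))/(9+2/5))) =2303/192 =11.99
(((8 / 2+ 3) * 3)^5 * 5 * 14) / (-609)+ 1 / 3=-40840981 / 87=-469436.56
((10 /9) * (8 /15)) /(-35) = -16 /945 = -0.02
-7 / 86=-0.08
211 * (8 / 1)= 1688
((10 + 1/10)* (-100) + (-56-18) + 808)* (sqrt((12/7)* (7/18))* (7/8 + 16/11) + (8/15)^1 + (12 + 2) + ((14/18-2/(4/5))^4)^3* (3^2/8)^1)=-92299843112415325171/428456067194880-4715* sqrt(6)/22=-215949.26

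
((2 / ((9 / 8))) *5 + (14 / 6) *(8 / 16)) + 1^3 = 199 / 18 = 11.06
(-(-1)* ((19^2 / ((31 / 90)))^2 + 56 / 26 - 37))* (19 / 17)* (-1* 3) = -782174860119 / 212381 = -3682885.29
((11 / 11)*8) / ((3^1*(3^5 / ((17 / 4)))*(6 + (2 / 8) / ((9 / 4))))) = 34 / 4455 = 0.01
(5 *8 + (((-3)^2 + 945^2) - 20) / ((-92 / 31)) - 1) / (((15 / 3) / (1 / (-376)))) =13839923 / 86480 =160.04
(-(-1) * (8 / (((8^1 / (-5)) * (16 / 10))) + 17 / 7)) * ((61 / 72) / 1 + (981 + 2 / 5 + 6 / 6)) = -657371 / 960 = -684.76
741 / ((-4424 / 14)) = -741 / 316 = -2.34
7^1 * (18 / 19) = 126 / 19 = 6.63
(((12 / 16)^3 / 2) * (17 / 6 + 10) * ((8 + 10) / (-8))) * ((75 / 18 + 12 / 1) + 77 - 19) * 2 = -925155 / 1024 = -903.47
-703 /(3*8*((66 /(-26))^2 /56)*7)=-118807 /3267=-36.37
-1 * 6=-6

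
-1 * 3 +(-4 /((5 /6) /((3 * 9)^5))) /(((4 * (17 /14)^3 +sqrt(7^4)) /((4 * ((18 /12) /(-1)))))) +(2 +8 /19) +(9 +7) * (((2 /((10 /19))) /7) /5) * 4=942600031306853 /128102275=7358183.38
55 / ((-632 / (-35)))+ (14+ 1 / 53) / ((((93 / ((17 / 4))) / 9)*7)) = 28126519 / 7268632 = 3.87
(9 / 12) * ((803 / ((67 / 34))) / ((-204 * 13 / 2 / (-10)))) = 4015 / 1742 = 2.30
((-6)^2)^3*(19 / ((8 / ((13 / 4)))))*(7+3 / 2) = 3061071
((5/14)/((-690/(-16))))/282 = 0.00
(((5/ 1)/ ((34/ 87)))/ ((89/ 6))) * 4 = 5220/ 1513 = 3.45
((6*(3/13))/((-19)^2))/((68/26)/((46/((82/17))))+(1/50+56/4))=6900/25715113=0.00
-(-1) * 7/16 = 7/16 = 0.44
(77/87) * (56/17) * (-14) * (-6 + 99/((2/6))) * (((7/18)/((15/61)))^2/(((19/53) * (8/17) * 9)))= -3536634336697/180755550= -19565.84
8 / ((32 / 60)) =15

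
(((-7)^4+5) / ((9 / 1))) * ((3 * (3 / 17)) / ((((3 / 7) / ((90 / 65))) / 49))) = 22405.19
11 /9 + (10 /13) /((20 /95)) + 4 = 2077 /234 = 8.88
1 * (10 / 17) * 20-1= 183 / 17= 10.76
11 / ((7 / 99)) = 1089 / 7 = 155.57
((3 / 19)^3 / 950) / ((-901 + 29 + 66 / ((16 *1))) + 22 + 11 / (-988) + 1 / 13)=-0.00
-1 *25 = -25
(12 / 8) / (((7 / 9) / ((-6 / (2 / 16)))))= -648 / 7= -92.57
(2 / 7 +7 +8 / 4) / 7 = 65 / 49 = 1.33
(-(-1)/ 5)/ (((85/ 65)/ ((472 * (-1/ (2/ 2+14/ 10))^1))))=-1534/ 51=-30.08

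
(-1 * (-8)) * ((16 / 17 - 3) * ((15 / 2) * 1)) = -2100 / 17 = -123.53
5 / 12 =0.42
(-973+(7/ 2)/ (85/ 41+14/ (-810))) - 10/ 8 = -33200829/ 34138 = -972.55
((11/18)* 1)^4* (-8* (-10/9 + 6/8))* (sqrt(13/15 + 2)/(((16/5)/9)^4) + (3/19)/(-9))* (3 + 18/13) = -14641/472392 + 34772375* sqrt(645)/4718592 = 187.12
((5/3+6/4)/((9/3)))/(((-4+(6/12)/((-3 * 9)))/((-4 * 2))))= 456/217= 2.10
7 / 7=1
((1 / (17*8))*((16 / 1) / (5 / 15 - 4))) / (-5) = 6 / 935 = 0.01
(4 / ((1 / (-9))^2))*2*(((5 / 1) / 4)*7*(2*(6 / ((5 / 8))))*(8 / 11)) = 870912 / 11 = 79173.82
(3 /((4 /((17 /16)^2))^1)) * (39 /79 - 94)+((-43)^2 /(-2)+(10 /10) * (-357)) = -110072753 /80896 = -1360.67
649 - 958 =-309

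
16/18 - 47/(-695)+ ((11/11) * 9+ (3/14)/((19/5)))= 16659773/1663830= 10.01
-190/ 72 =-95/ 36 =-2.64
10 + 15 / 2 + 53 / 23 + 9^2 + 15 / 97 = 450479 / 4462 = 100.96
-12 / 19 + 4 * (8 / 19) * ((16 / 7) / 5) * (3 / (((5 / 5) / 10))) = 22.47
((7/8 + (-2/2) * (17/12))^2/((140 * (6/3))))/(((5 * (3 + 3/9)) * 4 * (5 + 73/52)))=2197/895104000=0.00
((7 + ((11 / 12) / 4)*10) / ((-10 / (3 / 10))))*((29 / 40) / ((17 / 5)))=-6467 / 108800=-0.06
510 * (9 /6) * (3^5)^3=10976913855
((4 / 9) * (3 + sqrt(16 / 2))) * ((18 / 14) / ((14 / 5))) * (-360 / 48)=-225 / 49- 150 * sqrt(2) / 49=-8.92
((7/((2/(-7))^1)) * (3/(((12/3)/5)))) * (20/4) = -3675/8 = -459.38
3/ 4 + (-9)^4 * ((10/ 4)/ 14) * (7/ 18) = 3651/ 8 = 456.38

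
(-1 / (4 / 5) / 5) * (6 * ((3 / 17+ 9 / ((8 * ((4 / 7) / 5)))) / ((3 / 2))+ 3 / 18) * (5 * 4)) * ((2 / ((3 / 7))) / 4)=-195545 / 816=-239.64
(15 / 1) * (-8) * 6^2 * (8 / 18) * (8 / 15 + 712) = -1368064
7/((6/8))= 28/3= 9.33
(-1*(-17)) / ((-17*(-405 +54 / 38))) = 19 / 7668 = 0.00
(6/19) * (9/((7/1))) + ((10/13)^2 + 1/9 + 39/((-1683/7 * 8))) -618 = -186696109669/302630328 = -616.91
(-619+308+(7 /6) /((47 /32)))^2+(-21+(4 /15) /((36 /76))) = 28690407184 /298215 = 96207.12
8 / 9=0.89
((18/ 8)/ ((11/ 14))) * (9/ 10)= 567/ 220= 2.58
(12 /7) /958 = 6 /3353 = 0.00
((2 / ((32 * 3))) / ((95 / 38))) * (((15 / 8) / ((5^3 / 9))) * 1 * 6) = 27 / 4000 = 0.01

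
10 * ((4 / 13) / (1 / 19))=760 / 13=58.46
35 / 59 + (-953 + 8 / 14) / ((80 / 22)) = -4317083 / 16520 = -261.32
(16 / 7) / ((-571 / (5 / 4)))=-0.01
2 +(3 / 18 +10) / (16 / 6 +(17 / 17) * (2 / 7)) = 5.44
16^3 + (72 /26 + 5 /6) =319769 /78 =4099.60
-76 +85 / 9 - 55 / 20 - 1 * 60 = -4655 / 36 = -129.31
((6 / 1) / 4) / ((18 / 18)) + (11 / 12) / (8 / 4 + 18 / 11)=841 / 480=1.75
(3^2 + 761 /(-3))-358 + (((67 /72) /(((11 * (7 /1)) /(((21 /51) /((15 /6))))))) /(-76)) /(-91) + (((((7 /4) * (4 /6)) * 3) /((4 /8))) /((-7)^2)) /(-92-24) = -4068601480717 /6750984240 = -602.67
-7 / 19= -0.37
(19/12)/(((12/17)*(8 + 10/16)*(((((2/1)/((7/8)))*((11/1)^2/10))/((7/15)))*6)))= 15827/21640608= 0.00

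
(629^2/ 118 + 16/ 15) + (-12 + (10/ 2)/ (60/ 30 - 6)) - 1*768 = 9107381/ 3540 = 2572.71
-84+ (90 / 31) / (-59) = -153726 / 1829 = -84.05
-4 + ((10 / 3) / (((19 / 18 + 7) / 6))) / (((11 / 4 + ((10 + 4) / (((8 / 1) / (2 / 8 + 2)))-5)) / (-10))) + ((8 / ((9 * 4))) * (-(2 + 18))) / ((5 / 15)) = -2788 / 87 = -32.05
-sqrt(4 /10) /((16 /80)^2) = -5 * sqrt(10) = -15.81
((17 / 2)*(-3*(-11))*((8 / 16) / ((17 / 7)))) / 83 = 231 / 332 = 0.70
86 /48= 43 /24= 1.79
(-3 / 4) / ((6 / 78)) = -39 / 4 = -9.75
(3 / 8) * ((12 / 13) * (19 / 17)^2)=3249 / 7514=0.43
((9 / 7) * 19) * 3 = 513 / 7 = 73.29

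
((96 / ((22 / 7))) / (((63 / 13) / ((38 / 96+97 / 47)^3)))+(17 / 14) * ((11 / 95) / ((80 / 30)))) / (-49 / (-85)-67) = -25124773738219241 / 17782947974905344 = -1.41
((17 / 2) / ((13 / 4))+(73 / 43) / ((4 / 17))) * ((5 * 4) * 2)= 219810 / 559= 393.22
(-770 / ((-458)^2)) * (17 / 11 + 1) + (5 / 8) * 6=3.74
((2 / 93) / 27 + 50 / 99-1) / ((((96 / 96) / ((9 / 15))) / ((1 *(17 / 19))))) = -0.27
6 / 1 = 6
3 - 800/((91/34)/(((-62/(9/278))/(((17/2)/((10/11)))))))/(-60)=-27496519/27027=-1017.37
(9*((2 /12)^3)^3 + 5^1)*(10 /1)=27993605 /559872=50.00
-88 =-88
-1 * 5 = -5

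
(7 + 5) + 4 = 16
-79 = -79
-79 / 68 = -1.16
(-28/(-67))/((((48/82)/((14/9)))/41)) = 82369/1809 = 45.53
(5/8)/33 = 5/264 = 0.02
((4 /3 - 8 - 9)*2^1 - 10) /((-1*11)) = 124 /33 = 3.76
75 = 75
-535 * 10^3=-535000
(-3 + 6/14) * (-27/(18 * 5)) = 27/35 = 0.77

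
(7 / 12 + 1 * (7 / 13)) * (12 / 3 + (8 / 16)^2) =2975 / 624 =4.77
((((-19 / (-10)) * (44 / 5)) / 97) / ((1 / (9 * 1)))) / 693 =38 / 16975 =0.00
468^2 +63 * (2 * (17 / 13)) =2849454 / 13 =219188.77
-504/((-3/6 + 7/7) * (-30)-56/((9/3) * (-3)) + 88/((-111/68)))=167832/20875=8.04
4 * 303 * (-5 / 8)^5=-946875 / 8192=-115.59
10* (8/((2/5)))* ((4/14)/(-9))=-400/63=-6.35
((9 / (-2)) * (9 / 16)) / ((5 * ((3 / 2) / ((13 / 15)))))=-117 / 400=-0.29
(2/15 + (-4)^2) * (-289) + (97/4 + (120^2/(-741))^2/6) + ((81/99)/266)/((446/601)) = -143791726911299/31427566170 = -4575.34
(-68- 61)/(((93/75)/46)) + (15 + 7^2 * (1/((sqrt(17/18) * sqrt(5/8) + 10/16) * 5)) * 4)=-17444247/3565 + 9408 * sqrt(85)/575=-4742.35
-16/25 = -0.64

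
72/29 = 2.48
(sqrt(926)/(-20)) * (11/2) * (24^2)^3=-262766592 * sqrt(926)/5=-1599210517.88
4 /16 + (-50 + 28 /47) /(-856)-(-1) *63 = 63.31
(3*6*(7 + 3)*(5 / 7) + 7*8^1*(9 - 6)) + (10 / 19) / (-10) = 39437 / 133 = 296.52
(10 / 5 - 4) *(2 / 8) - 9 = -19 / 2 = -9.50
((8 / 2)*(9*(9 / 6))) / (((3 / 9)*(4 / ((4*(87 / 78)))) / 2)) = 4698 / 13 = 361.38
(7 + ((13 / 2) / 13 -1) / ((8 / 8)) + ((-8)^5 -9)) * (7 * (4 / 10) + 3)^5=-1344321216609 / 6250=-215091394.66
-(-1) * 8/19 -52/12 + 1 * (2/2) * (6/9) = -185/57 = -3.25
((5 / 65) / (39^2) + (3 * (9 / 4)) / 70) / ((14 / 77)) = 5875661 / 11072880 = 0.53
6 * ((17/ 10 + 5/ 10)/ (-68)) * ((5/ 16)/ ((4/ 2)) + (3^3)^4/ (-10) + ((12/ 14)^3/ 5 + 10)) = 96227469393/ 9329600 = 10314.21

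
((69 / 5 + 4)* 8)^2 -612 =491644 / 25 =19665.76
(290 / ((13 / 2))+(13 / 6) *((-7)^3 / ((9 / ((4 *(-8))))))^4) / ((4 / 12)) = 14378702971097.50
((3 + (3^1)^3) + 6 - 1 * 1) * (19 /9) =665 /9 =73.89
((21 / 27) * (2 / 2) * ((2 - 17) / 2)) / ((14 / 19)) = -95 / 12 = -7.92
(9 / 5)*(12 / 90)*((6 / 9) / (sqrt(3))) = 4*sqrt(3) / 75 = 0.09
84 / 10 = 42 / 5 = 8.40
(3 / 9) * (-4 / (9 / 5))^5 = -3200000 / 177147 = -18.06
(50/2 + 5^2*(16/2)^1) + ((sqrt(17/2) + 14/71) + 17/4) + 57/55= sqrt(34)/2 + 3600153/15620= 233.40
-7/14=-1/2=-0.50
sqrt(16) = 4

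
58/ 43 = 1.35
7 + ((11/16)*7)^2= 7721/256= 30.16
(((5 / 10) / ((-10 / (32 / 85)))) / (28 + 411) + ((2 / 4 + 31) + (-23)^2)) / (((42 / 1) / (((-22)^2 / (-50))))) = -8435739213 / 65301250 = -129.18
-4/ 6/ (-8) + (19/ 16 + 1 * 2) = 157/ 48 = 3.27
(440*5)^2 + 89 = 4840089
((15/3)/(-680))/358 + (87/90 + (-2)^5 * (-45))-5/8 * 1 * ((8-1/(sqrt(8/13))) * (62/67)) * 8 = 155 * sqrt(26)/134 + 68697379387/48931440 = 1409.85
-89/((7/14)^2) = -356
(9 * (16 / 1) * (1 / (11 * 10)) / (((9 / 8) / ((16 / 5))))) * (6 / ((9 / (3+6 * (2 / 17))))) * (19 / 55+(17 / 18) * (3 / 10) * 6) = 193536 / 10285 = 18.82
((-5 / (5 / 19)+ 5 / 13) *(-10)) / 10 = 242 / 13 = 18.62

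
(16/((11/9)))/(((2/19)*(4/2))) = 684/11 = 62.18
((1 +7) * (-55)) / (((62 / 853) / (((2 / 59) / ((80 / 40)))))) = -187660 / 1829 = -102.60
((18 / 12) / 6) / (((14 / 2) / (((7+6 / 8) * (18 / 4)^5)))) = 1830519 / 3584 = 510.75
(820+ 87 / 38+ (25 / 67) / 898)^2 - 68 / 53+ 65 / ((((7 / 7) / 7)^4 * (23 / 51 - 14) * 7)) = 8070385723319611815195 / 11964743875740767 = 674513.87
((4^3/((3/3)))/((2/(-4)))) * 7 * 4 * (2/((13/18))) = -9924.92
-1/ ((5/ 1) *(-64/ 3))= 3/ 320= 0.01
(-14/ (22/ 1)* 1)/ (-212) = 7/ 2332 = 0.00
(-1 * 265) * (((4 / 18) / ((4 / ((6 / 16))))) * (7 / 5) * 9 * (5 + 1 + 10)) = -1113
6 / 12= 1 / 2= 0.50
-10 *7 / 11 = -70 / 11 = -6.36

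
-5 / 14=-0.36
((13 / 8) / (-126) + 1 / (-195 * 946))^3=-63929465927623477 / 29764945279370036736000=-0.00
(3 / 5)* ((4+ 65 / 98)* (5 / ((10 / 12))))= 4113 / 245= 16.79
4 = 4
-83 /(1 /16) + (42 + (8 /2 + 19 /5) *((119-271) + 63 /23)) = -281777 /115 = -2450.23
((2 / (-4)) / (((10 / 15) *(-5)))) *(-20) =-3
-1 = -1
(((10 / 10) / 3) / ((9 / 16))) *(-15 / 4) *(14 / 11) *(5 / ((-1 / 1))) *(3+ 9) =5600 / 33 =169.70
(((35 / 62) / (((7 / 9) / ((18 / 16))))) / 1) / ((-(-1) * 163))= 0.01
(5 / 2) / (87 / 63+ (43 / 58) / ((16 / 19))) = 48720 / 44069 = 1.11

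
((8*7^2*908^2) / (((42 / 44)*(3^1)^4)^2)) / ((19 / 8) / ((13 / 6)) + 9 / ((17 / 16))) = 2822014953472 / 499377393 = 5651.07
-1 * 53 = -53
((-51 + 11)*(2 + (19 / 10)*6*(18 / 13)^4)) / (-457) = 3.84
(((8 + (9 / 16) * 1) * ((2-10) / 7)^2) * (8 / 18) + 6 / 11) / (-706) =-13379 / 1712403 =-0.01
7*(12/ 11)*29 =2436/ 11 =221.45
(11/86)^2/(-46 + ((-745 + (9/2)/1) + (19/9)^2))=-9801/468503318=-0.00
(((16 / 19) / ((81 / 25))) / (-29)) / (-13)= 400 / 580203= 0.00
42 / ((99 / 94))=1316 / 33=39.88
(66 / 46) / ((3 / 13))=143 / 23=6.22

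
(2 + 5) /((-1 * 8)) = -7 /8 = -0.88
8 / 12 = 2 / 3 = 0.67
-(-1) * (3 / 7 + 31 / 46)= 355 / 322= 1.10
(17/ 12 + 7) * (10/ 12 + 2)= 1717/ 72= 23.85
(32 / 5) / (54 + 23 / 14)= 448 / 3895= 0.12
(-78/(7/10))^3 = -474552000/343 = -1383533.53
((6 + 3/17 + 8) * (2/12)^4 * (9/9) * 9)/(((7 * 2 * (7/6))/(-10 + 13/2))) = -241/11424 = -0.02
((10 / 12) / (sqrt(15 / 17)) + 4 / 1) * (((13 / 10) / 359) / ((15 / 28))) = 91 * sqrt(255) / 242325 + 728 / 26925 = 0.03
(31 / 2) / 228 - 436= -198785 / 456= -435.93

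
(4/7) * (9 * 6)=216/7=30.86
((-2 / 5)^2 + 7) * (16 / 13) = 2864 / 325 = 8.81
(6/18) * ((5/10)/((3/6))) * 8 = 8/3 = 2.67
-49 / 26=-1.88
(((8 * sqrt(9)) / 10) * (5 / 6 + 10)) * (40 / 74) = 520 / 37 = 14.05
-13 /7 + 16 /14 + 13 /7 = 8 /7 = 1.14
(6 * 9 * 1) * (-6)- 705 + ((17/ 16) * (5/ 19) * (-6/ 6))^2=-95088839/ 92416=-1028.92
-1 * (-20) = 20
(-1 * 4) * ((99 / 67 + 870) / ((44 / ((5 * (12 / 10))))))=-350334 / 737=-475.35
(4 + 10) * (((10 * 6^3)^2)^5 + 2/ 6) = 92851046282708010317905920000000014/ 3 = 30950348760902670105968640000000000.00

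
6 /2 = 3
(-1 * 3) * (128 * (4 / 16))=-96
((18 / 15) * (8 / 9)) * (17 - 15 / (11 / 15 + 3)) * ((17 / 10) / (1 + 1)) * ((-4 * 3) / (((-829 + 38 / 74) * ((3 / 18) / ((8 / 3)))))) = 7316528 / 2682225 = 2.73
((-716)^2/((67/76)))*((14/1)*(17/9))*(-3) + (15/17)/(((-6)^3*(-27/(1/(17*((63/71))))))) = -109403191664275223/2371425336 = -46133938.95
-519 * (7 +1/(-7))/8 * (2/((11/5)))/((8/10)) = -38925/77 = -505.52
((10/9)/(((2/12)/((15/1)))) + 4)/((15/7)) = 728/15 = 48.53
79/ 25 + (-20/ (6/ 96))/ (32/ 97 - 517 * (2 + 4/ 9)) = 9412021/ 2757475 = 3.41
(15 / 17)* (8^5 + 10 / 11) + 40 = 5414350 / 187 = 28953.74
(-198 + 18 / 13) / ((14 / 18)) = -23004 / 91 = -252.79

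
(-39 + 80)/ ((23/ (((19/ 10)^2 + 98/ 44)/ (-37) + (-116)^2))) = 22453763939/ 936100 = 23986.50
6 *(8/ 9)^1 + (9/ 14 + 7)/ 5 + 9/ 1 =3331/ 210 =15.86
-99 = -99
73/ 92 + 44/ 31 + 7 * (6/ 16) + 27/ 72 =14867/ 2852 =5.21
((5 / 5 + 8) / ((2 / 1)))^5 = 1845.28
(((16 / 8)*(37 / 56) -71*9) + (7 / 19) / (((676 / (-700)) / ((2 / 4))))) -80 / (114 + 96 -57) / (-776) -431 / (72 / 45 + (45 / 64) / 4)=-2670724714267315 / 3032919879444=-880.58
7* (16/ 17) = 112/ 17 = 6.59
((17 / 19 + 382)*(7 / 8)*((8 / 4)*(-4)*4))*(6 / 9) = -7147.37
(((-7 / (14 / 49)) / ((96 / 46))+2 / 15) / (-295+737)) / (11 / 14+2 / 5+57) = -12999 / 28804256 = -0.00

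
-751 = -751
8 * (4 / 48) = 2 / 3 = 0.67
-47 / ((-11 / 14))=658 / 11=59.82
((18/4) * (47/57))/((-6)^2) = 47/456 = 0.10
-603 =-603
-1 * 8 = -8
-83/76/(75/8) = -166/1425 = -0.12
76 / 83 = 0.92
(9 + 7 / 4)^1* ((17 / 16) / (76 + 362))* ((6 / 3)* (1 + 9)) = 3655 / 7008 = 0.52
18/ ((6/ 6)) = 18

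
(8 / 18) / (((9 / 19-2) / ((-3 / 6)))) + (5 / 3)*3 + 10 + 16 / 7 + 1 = 33674 / 1827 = 18.43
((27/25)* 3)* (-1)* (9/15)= -243/125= -1.94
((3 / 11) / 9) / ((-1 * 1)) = -1 / 33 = -0.03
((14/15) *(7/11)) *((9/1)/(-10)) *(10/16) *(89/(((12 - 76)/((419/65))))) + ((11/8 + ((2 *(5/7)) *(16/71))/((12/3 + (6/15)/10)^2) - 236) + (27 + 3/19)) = -36048834783003589/176318849907200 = -204.45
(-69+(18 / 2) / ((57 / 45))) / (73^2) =-1176 / 101251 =-0.01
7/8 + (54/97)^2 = 89191/75272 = 1.18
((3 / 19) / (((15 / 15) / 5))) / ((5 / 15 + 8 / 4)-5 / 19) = 45 / 118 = 0.38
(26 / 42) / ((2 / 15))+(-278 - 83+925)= 568.64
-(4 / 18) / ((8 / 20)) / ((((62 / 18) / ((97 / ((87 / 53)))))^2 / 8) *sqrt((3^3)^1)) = -1057195240 *sqrt(3) / 7273809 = -251.74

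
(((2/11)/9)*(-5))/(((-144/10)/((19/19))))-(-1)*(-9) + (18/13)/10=-2051239/231660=-8.85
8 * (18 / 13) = 144 / 13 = 11.08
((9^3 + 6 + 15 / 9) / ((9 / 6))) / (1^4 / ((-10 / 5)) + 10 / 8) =17680 / 27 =654.81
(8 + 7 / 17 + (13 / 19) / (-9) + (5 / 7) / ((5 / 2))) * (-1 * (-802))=140701276 / 20349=6914.41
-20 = -20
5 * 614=3070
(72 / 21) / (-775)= -24 / 5425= -0.00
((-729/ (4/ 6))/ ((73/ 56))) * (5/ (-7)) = 43740/ 73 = 599.18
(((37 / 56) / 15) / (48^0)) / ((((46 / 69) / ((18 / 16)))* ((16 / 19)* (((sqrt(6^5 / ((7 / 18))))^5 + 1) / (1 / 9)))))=-1687903 / 550102655919495229128998512640 + 10167979873968* sqrt(21) / 268604812460691029848143805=0.00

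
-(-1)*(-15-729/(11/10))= -7455/11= -677.73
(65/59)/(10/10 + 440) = 65/26019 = 0.00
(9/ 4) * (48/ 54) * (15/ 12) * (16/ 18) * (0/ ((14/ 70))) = 0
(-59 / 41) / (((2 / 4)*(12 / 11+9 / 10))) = -12980 / 8979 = -1.45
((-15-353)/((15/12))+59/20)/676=-5829/13520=-0.43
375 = 375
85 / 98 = 0.87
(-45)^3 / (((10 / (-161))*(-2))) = -2934225 / 4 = -733556.25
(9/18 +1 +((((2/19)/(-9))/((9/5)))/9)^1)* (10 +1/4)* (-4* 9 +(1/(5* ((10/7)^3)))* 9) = -33472981421/61560000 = -543.75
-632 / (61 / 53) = -33496 / 61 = -549.11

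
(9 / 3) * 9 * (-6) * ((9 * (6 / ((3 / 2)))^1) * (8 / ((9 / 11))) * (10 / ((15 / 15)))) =-570240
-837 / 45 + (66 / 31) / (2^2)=-5601 / 310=-18.07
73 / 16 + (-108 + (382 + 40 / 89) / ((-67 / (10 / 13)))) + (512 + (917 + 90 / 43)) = 1323.26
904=904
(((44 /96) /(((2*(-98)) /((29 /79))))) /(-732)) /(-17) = -319 /4624389504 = -0.00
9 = 9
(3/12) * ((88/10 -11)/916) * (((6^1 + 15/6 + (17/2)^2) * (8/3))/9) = -3553/247320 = -0.01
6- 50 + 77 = 33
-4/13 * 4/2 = -8/13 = -0.62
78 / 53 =1.47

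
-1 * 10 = -10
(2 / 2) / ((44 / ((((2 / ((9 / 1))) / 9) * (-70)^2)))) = 2450 / 891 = 2.75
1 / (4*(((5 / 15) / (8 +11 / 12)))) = 107 / 16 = 6.69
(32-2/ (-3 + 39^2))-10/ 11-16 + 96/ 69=12509/ 759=16.48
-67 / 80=-0.84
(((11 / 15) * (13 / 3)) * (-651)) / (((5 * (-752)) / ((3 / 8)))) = 31031 / 150400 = 0.21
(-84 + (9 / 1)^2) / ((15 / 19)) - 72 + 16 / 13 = -4847 / 65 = -74.57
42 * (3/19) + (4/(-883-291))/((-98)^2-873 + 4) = 646058032/97421455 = 6.63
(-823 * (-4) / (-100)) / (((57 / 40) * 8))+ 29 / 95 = -736 / 285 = -2.58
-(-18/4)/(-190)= -0.02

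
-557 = -557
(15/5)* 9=27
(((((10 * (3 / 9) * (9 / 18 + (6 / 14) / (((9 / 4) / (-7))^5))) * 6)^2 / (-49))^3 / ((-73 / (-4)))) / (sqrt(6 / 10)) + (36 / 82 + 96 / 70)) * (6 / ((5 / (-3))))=-46764 / 7175 + 22080110086984865052738363837438445225000000000 * sqrt(15) / 166470621277652726241191349488571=513699642573494.03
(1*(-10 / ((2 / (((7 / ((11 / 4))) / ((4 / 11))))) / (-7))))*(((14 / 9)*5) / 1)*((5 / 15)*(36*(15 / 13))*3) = 1029000 / 13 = 79153.85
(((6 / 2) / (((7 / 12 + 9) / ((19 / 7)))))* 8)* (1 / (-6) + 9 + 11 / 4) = 63384 / 805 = 78.74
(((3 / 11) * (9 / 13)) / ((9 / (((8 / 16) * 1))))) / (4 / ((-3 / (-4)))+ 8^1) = 9 / 11440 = 0.00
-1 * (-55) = 55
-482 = -482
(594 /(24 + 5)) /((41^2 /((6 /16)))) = 891 /194996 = 0.00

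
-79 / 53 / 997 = -79 / 52841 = -0.00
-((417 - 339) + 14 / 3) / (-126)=124 / 189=0.66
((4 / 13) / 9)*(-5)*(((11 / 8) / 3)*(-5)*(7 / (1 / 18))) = 1925 / 39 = 49.36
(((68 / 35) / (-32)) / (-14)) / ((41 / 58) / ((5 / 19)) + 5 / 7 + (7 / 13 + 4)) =0.00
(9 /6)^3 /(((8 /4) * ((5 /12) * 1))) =81 /20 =4.05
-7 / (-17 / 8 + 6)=-56 / 31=-1.81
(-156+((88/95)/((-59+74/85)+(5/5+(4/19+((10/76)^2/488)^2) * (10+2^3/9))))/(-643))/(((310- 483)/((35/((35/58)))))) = 5508712101091688585736/105327956894132674567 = 52.30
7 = 7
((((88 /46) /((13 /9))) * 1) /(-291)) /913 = -12 /2407249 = -0.00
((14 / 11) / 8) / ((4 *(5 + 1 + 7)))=7 / 2288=0.00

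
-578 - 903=-1481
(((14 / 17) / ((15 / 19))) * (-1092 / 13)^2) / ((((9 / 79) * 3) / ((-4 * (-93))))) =2042897024 / 255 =8011360.88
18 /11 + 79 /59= 1931 /649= 2.98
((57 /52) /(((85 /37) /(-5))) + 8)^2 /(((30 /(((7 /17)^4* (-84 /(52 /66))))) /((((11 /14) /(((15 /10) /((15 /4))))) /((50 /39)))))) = -4.93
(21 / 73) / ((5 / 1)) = 21 / 365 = 0.06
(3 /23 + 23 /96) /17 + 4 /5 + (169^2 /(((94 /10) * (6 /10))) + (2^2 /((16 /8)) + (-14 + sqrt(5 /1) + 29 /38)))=sqrt(5) + 846973127537 /167598240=5055.83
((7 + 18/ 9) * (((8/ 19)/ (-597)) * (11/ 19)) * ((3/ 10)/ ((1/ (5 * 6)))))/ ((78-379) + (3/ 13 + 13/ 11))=339768/ 3077654599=0.00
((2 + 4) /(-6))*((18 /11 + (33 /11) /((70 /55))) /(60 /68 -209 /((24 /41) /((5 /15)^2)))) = 1129140 /10967341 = 0.10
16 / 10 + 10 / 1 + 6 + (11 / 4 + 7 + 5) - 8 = 24.35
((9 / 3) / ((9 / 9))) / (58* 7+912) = 3 / 1318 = 0.00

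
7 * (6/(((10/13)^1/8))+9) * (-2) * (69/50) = -172431/125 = -1379.45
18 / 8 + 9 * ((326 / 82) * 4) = 23841 / 164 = 145.37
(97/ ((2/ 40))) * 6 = 11640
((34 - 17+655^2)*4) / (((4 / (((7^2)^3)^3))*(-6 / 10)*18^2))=-3593918862524150513.67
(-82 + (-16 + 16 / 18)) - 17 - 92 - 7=-1918 / 9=-213.11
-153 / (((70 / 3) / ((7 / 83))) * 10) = -459 / 8300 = -0.06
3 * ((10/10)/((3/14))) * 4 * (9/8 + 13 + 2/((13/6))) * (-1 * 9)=-98595/13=-7584.23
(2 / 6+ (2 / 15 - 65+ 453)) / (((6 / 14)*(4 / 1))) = 40789 / 180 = 226.61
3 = 3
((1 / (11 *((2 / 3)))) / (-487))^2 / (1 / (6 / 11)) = 27 / 631343878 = 0.00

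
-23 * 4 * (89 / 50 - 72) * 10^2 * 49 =31655176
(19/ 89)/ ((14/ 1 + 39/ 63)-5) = 399/ 17978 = 0.02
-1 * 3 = -3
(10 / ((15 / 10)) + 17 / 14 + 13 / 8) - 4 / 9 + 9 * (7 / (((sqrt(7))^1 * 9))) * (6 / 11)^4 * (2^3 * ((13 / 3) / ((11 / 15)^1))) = 4567 / 504 + 673920 * sqrt(7) / 161051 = 20.13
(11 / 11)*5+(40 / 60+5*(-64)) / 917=12797 / 2751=4.65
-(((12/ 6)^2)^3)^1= -64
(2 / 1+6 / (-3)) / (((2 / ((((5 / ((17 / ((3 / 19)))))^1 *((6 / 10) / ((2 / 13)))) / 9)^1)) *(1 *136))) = 0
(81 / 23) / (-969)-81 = -81.00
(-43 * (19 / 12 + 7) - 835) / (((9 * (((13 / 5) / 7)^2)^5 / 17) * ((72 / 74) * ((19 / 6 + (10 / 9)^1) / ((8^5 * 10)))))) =-3582950560590.89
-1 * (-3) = 3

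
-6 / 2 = -3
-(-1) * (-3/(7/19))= -57/7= -8.14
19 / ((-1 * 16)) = -19 / 16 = -1.19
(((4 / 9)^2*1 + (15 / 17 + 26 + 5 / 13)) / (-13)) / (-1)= 491642 / 232713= 2.11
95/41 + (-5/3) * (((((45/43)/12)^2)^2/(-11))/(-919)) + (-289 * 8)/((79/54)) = -45222046510787790977/28657145728473856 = -1578.04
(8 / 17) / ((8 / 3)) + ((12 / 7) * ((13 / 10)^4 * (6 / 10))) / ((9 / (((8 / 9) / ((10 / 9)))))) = 813662 / 1859375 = 0.44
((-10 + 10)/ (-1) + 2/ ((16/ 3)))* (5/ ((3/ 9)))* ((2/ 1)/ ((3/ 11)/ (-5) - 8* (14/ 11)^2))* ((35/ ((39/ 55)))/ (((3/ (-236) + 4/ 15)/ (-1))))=15460396875/ 92011751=168.03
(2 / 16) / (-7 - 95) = -1 / 816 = -0.00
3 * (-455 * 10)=-13650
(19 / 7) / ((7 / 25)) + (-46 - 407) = -21722 / 49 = -443.31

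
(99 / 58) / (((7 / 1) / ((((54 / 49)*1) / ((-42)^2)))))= 297 / 1949612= 0.00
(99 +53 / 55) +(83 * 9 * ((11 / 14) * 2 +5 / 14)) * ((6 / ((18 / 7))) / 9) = 52081 / 110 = 473.46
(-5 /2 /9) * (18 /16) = -5 /16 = -0.31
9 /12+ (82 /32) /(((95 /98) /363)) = 729837 /760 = 960.31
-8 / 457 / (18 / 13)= -52 / 4113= -0.01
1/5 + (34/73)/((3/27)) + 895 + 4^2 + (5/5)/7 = 2339191/2555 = 915.53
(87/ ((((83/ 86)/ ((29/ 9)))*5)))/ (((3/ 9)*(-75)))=-72326/ 31125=-2.32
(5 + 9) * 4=56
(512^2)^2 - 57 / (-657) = 15049565405203 / 219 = 68719476736.09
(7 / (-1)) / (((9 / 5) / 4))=-140 / 9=-15.56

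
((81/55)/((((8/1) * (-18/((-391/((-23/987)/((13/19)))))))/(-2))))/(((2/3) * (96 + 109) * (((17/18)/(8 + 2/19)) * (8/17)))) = 371034027/11840800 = 31.34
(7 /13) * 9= 63 /13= 4.85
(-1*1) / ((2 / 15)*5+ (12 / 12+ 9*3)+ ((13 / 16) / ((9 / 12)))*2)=-6 / 185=-0.03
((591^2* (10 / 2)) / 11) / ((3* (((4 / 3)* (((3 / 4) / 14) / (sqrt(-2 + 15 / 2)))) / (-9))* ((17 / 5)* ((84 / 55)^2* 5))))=-160087125* sqrt(22) / 1904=-394367.21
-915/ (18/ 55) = -16775/ 6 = -2795.83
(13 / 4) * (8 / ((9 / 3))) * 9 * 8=624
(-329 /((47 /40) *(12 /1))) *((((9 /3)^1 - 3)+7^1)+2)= -210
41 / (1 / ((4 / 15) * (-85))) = -929.33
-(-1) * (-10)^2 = 100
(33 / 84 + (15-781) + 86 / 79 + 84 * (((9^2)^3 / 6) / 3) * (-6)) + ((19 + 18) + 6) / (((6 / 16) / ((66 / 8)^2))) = -32899757337 / 2212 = -14873308.02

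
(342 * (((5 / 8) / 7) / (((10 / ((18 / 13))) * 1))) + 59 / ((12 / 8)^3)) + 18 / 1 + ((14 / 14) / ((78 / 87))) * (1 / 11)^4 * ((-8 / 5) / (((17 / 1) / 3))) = 39.71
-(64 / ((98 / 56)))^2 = -65536 / 49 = -1337.47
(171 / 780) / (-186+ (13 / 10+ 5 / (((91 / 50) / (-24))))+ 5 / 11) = -4389 / 5008594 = -0.00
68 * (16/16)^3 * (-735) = -49980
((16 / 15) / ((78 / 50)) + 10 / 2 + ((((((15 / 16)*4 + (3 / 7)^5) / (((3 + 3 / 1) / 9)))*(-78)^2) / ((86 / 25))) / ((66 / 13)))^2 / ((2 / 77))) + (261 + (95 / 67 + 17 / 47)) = 524200131093561204761534339 / 3518744742655938432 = 148973616.85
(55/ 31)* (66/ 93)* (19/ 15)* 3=4598/ 961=4.78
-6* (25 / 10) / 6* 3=-15 / 2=-7.50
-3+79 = 76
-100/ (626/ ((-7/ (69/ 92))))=1400/ 939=1.49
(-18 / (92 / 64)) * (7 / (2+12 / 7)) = -7056 / 299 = -23.60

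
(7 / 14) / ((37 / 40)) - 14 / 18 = -0.24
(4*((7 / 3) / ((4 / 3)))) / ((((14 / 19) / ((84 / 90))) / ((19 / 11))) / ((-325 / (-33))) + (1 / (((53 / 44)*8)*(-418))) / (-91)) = 243754420 / 1616171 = 150.82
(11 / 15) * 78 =286 / 5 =57.20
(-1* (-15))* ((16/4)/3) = 20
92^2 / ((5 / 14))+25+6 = 118651 / 5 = 23730.20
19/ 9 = 2.11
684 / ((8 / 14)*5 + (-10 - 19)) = -26.16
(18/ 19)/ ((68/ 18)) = 81/ 323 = 0.25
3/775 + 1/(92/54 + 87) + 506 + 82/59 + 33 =11836098373/21902275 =540.40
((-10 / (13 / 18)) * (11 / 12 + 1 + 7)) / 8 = -15.43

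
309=309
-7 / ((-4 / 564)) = 987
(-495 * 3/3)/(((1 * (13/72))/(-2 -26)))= 997920/13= 76763.08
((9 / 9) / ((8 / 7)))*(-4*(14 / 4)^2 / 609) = -49 / 696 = -0.07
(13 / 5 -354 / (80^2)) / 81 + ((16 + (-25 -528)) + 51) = -125963057 / 259200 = -485.97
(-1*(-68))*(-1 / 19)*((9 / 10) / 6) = -51 / 95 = -0.54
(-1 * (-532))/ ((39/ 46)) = 627.49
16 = 16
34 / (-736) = -17 / 368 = -0.05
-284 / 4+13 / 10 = -697 / 10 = -69.70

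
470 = 470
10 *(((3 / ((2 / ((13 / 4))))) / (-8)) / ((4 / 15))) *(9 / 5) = -41.13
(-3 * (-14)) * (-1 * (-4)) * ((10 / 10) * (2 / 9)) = 112 / 3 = 37.33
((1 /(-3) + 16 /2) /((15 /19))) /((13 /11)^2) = 52877 /7605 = 6.95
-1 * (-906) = 906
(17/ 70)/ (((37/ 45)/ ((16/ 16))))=153/ 518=0.30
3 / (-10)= -3 / 10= -0.30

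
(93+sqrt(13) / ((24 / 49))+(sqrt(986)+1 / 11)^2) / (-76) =-32640 / 2299-49*sqrt(13) / 1824-sqrt(986) / 418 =-14.37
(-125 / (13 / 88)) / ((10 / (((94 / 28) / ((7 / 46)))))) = -1189100 / 637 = -1866.72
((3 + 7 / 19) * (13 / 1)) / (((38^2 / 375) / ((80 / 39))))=160000 / 6859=23.33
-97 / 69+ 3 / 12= -319 / 276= -1.16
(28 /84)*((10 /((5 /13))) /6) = 13 /9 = 1.44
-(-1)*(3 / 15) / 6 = 1 / 30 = 0.03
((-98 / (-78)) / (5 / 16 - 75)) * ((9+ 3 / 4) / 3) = -196 / 3585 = -0.05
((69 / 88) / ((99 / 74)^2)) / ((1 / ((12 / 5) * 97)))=101.99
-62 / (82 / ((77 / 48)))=-2387 / 1968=-1.21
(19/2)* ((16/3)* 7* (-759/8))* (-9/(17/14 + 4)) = 4239774/73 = 58079.10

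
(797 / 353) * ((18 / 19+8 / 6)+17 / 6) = 464651 / 40242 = 11.55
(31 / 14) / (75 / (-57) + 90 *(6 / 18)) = 589 / 7630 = 0.08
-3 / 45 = -1 / 15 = -0.07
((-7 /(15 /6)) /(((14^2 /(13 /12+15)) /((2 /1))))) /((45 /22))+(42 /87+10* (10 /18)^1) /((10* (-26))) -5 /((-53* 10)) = -22511779 /94410225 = -0.24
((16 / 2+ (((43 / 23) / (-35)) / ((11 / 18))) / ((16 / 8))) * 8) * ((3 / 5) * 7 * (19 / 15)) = 10708856 / 31625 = 338.62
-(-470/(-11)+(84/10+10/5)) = -2922/55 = -53.13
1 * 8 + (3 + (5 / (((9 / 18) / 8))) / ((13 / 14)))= 1263 / 13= 97.15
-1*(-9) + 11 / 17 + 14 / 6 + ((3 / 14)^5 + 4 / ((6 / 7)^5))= 20.63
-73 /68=-1.07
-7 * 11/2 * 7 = -539/2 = -269.50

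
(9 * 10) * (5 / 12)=75 / 2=37.50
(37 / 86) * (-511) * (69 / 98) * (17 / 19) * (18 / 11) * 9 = -256630113 / 125818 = -2039.69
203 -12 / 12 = 202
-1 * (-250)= 250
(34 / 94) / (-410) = -17 / 19270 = -0.00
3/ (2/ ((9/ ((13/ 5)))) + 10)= 135/ 476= 0.28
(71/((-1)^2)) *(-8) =-568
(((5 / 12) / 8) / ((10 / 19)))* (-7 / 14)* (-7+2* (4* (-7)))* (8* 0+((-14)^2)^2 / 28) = 136857 / 32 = 4276.78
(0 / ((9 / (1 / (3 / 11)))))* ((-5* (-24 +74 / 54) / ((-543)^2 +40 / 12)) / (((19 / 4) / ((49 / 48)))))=0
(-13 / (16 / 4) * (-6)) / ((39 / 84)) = 42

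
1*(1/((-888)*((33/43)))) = -43/29304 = -0.00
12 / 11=1.09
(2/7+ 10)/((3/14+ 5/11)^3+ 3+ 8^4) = 37566144/14971722863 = 0.00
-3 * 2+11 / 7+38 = 235 / 7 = 33.57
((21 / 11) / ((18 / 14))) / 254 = 49 / 8382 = 0.01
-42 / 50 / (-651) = 1 / 775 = 0.00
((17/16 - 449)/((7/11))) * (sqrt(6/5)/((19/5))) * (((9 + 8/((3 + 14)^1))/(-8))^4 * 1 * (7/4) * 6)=-158911324877151 * sqrt(30)/207998025728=-4184.62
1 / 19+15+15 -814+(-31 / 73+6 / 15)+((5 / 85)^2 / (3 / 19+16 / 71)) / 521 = -423226771243043 / 539849339755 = -783.97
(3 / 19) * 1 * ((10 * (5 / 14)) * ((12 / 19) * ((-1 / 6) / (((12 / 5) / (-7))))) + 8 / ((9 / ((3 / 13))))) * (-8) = -1.64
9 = 9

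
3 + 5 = 8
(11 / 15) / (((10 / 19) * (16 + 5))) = 209 / 3150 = 0.07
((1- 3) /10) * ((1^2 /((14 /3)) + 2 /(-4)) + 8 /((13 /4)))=-198 /455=-0.44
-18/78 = -3/13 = -0.23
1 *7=7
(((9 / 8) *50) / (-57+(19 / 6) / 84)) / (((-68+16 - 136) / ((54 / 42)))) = 18225 / 2698646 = 0.01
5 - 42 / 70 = 4.40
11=11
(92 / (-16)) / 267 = -23 / 1068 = -0.02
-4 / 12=-0.33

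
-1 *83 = -83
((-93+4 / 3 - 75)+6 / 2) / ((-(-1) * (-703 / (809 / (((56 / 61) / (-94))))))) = -1138826873 / 59052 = -19285.15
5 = 5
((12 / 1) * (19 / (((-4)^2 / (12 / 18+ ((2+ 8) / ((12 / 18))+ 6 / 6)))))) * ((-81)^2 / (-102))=-1038825 / 68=-15276.84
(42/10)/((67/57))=1197/335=3.57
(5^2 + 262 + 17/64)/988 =18385/63232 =0.29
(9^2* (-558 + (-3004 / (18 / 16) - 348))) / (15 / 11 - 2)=455202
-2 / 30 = -1 / 15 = -0.07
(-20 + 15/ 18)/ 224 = -115/ 1344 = -0.09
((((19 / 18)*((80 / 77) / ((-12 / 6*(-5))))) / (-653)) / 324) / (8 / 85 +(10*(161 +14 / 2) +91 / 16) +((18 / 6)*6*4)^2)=-25840 / 342462698686647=-0.00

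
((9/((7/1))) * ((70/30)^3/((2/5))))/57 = 245/342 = 0.72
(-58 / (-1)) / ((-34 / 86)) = -2494 / 17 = -146.71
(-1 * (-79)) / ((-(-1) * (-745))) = -79 / 745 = -0.11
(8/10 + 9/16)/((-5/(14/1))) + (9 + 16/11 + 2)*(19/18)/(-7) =-789059/138600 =-5.69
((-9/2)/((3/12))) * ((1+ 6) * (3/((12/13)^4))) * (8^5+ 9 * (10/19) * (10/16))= -497936786711/29184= -17061978.71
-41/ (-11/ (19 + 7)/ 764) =814424/ 11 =74038.55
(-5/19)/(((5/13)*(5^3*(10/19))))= -13/1250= -0.01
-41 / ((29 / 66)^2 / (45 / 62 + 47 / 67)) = -529447842 / 1746757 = -303.10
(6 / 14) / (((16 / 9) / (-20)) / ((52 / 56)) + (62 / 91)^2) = 159705 / 137308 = 1.16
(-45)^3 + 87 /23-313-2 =-2103033 /23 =-91436.22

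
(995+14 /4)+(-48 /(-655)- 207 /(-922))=998.80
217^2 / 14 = 6727 / 2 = 3363.50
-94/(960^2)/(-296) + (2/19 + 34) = 88385127293/2591539200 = 34.11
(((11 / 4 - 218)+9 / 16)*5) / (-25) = 687 / 16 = 42.94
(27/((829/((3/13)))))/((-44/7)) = -567/474188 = -0.00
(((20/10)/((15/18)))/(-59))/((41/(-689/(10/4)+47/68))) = 280407/1028075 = 0.27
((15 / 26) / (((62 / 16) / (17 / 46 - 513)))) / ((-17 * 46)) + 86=312033109 / 3624179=86.10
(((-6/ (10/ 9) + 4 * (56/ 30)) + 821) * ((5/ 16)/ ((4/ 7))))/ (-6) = -43211/ 576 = -75.02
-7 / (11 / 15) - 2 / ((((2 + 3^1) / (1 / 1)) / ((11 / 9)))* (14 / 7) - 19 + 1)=-5549 / 594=-9.34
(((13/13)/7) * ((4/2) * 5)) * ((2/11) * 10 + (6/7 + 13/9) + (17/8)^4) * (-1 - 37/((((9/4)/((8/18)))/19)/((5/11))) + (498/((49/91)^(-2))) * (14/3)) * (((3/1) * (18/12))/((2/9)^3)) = 287436970436046345/32833568768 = 8754362.72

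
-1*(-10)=10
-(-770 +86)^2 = -467856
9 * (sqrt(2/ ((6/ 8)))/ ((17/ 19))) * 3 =342 * sqrt(6)/ 17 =49.28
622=622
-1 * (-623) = 623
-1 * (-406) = 406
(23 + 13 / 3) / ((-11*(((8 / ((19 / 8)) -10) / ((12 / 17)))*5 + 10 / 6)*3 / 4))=12464 / 170445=0.07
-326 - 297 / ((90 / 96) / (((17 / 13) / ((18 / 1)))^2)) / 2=-2485588 / 7605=-326.84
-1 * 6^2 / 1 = -36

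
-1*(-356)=356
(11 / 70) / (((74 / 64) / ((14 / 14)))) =176 / 1295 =0.14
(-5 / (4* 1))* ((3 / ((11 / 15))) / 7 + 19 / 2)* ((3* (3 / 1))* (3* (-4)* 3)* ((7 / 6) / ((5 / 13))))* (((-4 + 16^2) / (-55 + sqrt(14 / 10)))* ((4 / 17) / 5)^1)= -343414890 / 128503 - 68682978* sqrt(35) / 7067665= -2729.92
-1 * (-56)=56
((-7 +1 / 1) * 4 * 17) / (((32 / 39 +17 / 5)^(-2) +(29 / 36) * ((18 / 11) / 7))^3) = -463043014588787329142136768 / 16578236441295230990471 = -27930.78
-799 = -799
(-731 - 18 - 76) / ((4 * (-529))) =0.39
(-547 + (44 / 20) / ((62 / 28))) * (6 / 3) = -169262 / 155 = -1092.01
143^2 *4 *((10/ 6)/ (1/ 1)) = 408980/ 3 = 136326.67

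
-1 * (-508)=508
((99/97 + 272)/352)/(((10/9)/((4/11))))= 238347/938960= 0.25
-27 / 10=-2.70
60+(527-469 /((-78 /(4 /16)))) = 183613 /312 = 588.50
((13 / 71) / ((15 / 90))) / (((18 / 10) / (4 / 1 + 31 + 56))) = 11830 / 213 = 55.54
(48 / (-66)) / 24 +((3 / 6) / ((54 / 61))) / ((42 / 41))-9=-423065 / 49896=-8.48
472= 472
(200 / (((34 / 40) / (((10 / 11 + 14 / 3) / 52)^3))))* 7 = 2725408000 / 1342211013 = 2.03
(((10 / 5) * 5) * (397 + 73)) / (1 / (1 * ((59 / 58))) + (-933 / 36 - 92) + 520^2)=3327600 / 191360411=0.02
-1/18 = -0.06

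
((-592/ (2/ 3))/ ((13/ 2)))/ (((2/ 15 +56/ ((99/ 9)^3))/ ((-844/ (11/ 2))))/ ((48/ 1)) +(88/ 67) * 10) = -8749396085760/ 841173438079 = -10.40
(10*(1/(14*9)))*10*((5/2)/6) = 125/378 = 0.33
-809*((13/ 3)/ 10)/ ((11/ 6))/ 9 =-10517/ 495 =-21.25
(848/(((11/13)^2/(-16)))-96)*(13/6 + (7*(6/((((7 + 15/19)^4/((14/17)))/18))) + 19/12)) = -287766543215337/3855149177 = -74644.72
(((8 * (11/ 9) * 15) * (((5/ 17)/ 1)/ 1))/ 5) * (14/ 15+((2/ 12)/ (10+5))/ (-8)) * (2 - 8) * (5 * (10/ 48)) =-184525/ 3672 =-50.25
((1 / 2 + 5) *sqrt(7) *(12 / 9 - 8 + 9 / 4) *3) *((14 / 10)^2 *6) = -85701 *sqrt(7) / 100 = -2267.44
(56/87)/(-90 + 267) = 56/15399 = 0.00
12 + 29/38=485/38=12.76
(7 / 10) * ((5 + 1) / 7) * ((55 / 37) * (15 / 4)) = 495 / 148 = 3.34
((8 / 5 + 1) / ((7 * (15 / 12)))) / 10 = 26 / 875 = 0.03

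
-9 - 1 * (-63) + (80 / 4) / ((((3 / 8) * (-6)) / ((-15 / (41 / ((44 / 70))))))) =48254 / 861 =56.04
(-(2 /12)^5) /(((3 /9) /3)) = -1 /864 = -0.00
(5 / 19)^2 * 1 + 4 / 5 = 1569 / 1805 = 0.87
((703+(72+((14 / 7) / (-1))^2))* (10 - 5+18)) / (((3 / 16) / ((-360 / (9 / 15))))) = -57334400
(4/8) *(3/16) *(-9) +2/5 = -71/160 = -0.44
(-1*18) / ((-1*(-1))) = -18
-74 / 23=-3.22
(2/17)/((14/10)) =10/119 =0.08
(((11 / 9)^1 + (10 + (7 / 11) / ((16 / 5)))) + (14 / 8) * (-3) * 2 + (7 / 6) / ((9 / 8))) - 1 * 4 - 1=-14455 / 4752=-3.04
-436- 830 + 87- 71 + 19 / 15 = -18731 / 15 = -1248.73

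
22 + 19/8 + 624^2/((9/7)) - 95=2422219/8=302777.38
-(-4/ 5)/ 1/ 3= 0.27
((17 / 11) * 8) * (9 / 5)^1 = 1224 / 55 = 22.25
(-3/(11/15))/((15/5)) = -15/11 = -1.36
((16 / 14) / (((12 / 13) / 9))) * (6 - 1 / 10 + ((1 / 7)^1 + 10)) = 43797 / 245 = 178.76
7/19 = 0.37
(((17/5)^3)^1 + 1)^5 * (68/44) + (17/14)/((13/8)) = 456444991848941822036/2777099609375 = 164360324.10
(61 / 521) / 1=61 / 521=0.12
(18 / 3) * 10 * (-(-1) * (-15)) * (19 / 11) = -17100 / 11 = -1554.55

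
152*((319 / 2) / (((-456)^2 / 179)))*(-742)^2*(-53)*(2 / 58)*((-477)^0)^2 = -14363801837 / 684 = -20999710.29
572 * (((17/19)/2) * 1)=4862/19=255.89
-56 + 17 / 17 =-55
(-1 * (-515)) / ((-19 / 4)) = -2060 / 19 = -108.42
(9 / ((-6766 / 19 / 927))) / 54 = -5871 / 13532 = -0.43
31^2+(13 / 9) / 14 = 121099 / 126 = 961.10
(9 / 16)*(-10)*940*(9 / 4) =-95175 / 8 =-11896.88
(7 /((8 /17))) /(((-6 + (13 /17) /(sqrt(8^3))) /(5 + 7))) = -158473728 /5326679 -631176 * sqrt(2) /5326679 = -29.92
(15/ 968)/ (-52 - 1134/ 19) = -285/ 2054096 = -0.00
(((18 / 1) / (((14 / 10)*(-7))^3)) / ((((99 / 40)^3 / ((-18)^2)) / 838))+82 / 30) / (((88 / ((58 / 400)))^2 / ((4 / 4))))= -671168271970061 / 727583581401600000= -0.00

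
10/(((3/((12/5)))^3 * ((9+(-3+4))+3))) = 128/325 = 0.39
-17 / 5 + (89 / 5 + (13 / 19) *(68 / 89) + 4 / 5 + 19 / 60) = 16.04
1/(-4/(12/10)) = -3/10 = -0.30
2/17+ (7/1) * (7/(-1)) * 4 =-3330/17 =-195.88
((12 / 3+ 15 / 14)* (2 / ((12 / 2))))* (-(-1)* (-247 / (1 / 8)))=-70148 / 21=-3340.38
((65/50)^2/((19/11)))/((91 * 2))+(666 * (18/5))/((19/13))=43636463/26600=1640.47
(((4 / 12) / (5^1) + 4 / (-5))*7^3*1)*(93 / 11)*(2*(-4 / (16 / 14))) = 74431 / 5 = 14886.20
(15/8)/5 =3/8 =0.38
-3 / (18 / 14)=-7 / 3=-2.33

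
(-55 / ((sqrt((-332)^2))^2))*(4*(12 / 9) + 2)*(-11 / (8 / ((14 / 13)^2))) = 326095 / 55883568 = 0.01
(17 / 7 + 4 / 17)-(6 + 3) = -754 / 119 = -6.34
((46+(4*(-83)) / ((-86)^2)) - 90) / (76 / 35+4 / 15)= -8551095 / 473344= -18.07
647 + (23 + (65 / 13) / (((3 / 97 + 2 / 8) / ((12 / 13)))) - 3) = 968419 / 1417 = 683.43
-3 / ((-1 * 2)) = 3 / 2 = 1.50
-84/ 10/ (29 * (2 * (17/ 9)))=-0.08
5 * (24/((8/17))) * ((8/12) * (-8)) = -1360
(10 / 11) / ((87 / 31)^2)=9610 / 83259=0.12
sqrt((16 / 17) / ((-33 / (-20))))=8 * sqrt(2805) / 561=0.76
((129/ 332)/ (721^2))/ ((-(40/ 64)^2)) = -2064/ 1078670075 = -0.00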